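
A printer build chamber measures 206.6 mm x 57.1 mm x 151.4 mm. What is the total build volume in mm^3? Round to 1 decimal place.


V = 206.6 * 57.1 * 151.4 = 1786044.6 mm^3


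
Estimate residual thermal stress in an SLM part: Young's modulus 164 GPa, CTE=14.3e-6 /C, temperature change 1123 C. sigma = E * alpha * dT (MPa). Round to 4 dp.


sigma = 164*1000 * 14.3e-6 * 1123 = 2633.6596 MPa


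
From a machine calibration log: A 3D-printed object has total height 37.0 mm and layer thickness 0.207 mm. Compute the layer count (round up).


Layers = ceil(37.0/0.207) = 179


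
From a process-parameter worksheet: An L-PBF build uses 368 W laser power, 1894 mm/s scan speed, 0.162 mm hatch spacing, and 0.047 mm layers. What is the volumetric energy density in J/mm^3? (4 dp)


E = 368 / (1894*0.162*0.047) = 25.5185 J/mm^3


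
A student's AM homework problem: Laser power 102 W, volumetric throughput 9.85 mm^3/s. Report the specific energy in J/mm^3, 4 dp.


SE = 102 / 9.85 = 10.3553 J/mm^3


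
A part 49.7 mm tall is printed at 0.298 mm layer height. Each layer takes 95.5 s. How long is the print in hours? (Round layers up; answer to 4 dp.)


Layers = ceil(49.7/0.298) = 167
t = 167 * 95.5 / 3600 = 4.4301 hrs


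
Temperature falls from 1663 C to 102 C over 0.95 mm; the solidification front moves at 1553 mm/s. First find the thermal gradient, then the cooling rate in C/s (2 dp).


G = (1663-102)/0.95 = 1643.15789474 C/mm
CR = 1643.15789474 * 1553 = 2551824.21 C/s


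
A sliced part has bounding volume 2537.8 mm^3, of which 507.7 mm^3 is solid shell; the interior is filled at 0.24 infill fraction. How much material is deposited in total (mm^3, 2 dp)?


V_infill = (2537.8 - 507.7) * 0.24 = 487.22
V_total = 507.7 + 487.22 = 994.92 mm^3


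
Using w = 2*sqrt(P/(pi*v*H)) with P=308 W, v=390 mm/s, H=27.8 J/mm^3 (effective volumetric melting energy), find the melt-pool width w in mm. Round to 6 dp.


w = 2*sqrt(308/(pi*390*27.8)) = 0.190185 mm


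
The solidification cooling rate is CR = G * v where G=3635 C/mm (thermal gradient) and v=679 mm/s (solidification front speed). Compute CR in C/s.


CR = 3635 * 679 = 2468165 C/s


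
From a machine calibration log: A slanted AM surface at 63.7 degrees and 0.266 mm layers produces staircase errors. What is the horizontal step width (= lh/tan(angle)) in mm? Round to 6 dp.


step = 0.266 / tan(63.7) = 0.131465 mm


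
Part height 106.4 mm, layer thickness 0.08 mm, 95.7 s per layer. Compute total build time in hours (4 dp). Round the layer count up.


Layers = ceil(106.4/0.08) = 1330
t = 1330 * 95.7 / 3600 = 35.3558 hrs


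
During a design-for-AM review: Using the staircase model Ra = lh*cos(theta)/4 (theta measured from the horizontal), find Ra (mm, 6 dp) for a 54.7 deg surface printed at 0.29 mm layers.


Ra = 0.29 * cos(54.7) / 4 = 0.041895 mm


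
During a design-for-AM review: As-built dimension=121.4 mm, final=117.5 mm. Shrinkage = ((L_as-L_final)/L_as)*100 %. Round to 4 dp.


Shrinkage = ((121.4-117.5)/121.4)*100 = 3.2125 %


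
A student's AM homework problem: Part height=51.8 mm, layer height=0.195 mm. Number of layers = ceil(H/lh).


Layers = ceil(51.8/0.195) = 266


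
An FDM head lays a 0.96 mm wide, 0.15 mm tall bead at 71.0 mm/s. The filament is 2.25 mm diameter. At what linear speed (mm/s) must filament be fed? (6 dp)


Q = 0.96 * 0.15 * 71.0 = 10.224 mm^3/s
A_fil = pi*(2.25/2)^2 = 3.9760782 mm^2
v_feed = 10.224 / 3.9760782 = 2.571378 mm/s


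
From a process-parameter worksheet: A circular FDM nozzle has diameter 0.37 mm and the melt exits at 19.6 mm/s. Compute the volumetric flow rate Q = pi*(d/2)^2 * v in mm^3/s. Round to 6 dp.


A = pi*(0.37/2)^2 = 0.10752101 mm^2
Q = 0.10752101 * 19.6 = 2.107412 mm^3/s


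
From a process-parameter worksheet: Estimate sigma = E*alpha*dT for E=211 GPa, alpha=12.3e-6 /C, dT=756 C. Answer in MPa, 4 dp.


sigma = 211*1000 * 12.3e-6 * 756 = 1962.0468 MPa


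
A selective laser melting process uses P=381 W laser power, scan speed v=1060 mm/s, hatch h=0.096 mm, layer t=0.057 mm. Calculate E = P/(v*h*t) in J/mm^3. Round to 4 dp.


E = 381 / (1060*0.096*0.057) = 65.686 J/mm^3


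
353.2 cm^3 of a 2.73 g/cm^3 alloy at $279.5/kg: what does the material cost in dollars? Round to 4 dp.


Mass = 353.2*2.73/1000 = 0.964236 kg
Cost = 0.964236 * 279.5 = 269.504 $


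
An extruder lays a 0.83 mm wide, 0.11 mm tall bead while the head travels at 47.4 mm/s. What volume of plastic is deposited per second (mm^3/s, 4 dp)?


Rate = 0.83 * 0.11 * 47.4 = 4.3276 mm^3/s


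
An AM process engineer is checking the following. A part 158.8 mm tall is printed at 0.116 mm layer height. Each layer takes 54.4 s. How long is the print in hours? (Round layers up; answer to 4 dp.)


Layers = ceil(158.8/0.116) = 1369
t = 1369 * 54.4 / 3600 = 20.6871 hrs


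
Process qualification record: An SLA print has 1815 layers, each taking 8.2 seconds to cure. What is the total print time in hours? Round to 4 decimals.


t = 1815 * 8.2 / 3600 = 4.1342 hrs


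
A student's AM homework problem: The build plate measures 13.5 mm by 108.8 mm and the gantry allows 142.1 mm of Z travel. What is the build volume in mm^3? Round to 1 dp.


V = 13.5 * 108.8 * 142.1 = 208716.5 mm^3


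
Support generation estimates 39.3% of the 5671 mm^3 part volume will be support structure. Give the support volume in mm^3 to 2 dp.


V_support = 5671 * 0.393 = 2228.7 mm^3


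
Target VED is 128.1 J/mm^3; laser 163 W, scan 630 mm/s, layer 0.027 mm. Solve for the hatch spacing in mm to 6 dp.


h = 163 / (128.1*630*0.027) = 0.074806 mm


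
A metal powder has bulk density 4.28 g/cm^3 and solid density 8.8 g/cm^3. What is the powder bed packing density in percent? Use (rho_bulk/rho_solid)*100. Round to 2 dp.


Packing = (4.28/8.8)*100 = 48.64 %


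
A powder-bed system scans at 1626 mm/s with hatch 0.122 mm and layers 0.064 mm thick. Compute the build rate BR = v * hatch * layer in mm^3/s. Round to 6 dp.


Rate = 1626 * 0.122 * 0.064 = 12.695808 mm^3/s


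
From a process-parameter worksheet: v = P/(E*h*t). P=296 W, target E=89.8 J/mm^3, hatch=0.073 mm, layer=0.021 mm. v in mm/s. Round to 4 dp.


v = 296 / (89.8*0.073*0.021) = 2150.1721 mm/s


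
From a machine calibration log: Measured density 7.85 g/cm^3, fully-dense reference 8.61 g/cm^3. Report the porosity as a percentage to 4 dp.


Porosity = (1-7.85/8.61)*100 = 8.8269 %


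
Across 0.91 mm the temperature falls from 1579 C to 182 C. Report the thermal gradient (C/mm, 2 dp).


G = (1579-182)/0.91 = 1535.16 C/mm


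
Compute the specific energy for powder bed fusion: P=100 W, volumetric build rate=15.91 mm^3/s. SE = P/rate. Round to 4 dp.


SE = 100 / 15.91 = 6.2854 J/mm^3


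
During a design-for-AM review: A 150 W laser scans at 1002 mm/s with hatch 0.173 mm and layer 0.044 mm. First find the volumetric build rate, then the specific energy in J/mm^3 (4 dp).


Build rate = 1002 * 0.173 * 0.044 = 7.627224 mm^3/s
SE = 150 / 7.627224 = 19.6664 J/mm^3


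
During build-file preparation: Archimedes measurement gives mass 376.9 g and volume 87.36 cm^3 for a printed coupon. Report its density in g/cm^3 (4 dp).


rho = 376.9 / 87.36 = 4.3143 g/cm^3


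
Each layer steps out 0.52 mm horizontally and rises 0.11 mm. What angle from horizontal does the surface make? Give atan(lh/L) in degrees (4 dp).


angle = atan(0.11/0.52) = 11.9442 degrees


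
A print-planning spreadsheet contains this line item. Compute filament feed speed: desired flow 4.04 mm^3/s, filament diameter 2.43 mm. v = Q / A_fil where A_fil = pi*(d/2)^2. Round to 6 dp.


A = pi*(2.43/2)^2 = 4.637698
v = 4.04 / 4.637698 = 0.871122 mm/s


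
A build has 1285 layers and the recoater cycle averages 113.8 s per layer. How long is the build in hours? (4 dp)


t = 1285 * 113.8 / 3600 = 40.6203 hrs


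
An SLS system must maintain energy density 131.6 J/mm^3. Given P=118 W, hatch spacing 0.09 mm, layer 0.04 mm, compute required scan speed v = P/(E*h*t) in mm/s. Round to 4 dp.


v = 118 / (131.6*0.09*0.04) = 249.0713 mm/s


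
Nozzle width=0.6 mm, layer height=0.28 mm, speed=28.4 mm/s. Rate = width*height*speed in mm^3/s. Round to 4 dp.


Rate = 0.6 * 0.28 * 28.4 = 4.7712 mm^3/s


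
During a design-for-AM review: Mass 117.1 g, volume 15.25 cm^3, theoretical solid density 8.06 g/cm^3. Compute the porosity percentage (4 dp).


rho_part = 117.1 / 15.25 = 7.67868852 g/cm^3
Porosity = (1 - 7.67868852/8.06)*100 = 4.7309 %


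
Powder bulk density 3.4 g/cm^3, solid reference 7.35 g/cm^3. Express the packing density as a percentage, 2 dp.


Packing = (3.4/7.35)*100 = 46.26 %


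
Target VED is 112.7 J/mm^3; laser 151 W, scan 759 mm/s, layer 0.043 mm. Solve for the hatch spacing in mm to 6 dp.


h = 151 / (112.7*759*0.043) = 0.041053 mm


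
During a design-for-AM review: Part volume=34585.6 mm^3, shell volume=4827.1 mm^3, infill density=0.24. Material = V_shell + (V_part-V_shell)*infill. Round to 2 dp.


V_infill = (34585.6 - 4827.1) * 0.24 = 7142.04
V_total = 4827.1 + 7142.04 = 11969.14 mm^3


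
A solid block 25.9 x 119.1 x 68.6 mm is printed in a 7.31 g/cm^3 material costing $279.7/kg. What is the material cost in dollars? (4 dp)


V = 25.9 * 119.1 * 68.6 = 211609.734 mm^3 = 211.609734 cm^3
Mass = 211.609734 * 7.31 / 1000 = 1.54686716 kg
Cost = 1.54686716 * 279.7 = 432.6587 $


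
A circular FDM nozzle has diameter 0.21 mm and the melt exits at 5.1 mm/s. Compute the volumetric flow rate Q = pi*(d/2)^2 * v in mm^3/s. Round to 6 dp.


A = pi*(0.21/2)^2 = 0.03463606 mm^2
Q = 0.03463606 * 5.1 = 0.176644 mm^3/s


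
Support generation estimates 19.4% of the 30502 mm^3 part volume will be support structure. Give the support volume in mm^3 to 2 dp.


V_support = 30502 * 0.194 = 5917.39 mm^3


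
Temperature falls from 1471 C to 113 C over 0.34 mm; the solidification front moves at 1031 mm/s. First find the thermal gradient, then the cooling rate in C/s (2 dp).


G = (1471-113)/0.34 = 3994.11764706 C/mm
CR = 3994.11764706 * 1031 = 4117935.29 C/s


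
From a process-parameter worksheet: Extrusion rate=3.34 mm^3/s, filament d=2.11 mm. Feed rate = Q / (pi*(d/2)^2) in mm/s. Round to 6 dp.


A = pi*(2.11/2)^2 = 3.496671
v = 3.34 / 3.496671 = 0.955194 mm/s


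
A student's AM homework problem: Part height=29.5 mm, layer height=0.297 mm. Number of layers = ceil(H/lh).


Layers = ceil(29.5/0.297) = 100


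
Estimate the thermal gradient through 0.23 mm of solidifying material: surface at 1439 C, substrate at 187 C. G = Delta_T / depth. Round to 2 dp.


G = (1439-187)/0.23 = 5443.48 C/mm


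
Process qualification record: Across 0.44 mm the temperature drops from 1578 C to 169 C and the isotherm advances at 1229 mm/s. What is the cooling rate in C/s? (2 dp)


G = (1578-169)/0.44 = 3202.27272727 C/mm
CR = 3202.27272727 * 1229 = 3935593.18 C/s


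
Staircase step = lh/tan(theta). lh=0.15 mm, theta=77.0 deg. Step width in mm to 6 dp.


step = 0.15 / tan(77.0) = 0.03463 mm


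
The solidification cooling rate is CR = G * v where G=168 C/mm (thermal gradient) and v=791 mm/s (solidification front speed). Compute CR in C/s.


CR = 168 * 791 = 132888 C/s


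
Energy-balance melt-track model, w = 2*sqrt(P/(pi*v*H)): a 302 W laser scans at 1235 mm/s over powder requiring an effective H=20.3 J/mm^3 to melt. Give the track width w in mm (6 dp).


w = 2*sqrt(302/(pi*1235*20.3)) = 0.123845 mm


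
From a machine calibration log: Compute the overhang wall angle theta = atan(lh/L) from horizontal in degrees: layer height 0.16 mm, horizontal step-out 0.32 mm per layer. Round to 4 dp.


angle = atan(0.16/0.32) = 26.5651 degrees


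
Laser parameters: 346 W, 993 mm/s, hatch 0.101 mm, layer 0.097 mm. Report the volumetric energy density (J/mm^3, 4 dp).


E = 346 / (993*0.101*0.097) = 35.5659 J/mm^3


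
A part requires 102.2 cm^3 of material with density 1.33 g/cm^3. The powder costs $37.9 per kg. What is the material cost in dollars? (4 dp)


Mass = 102.2*1.33/1000 = 0.135926 kg
Cost = 0.135926 * 37.9 = 5.1516 $


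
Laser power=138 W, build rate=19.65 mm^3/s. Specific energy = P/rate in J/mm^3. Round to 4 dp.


SE = 138 / 19.65 = 7.0229 J/mm^3


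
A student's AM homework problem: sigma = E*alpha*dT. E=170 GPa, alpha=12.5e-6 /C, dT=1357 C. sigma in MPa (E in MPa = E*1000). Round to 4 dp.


sigma = 170*1000 * 12.5e-6 * 1357 = 2883.625 MPa


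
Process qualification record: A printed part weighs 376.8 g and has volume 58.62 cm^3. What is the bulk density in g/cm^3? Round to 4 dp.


rho = 376.8 / 58.62 = 6.4278 g/cm^3


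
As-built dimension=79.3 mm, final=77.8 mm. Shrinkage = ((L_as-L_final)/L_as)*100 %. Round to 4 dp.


Shrinkage = ((79.3-77.8)/79.3)*100 = 1.8916 %


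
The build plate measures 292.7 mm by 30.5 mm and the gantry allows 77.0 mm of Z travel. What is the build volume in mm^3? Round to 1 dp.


V = 292.7 * 30.5 * 77.0 = 687406.0 mm^3


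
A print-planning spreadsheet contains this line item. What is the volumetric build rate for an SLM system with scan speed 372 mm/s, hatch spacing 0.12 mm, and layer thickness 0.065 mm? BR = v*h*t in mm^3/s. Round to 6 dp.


Rate = 372 * 0.12 * 0.065 = 2.9016 mm^3/s


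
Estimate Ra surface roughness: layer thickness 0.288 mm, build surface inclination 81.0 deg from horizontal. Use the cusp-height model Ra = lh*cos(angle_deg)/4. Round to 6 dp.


Ra = 0.288 * cos(81.0) / 4 = 0.011263 mm


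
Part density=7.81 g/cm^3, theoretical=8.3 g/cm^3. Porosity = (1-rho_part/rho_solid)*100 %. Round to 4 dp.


Porosity = (1-7.81/8.3)*100 = 5.9036 %


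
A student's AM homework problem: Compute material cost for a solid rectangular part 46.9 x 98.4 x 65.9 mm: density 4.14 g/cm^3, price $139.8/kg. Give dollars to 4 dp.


V = 46.9 * 98.4 * 65.9 = 304125.864 mm^3 = 304.125864 cm^3
Mass = 304.125864 * 4.14 / 1000 = 1.25908108 kg
Cost = 1.25908108 * 139.8 = 176.0195 $


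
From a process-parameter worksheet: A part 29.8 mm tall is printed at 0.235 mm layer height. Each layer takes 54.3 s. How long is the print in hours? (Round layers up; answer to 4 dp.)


Layers = ceil(29.8/0.235) = 127
t = 127 * 54.3 / 3600 = 1.9156 hrs


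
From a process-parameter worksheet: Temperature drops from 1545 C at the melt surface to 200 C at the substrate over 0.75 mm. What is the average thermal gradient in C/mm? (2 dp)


G = (1545-200)/0.75 = 1793.33 C/mm


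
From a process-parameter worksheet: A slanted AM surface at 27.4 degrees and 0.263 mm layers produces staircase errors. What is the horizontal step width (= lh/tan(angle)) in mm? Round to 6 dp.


step = 0.263 / tan(27.4) = 0.507378 mm


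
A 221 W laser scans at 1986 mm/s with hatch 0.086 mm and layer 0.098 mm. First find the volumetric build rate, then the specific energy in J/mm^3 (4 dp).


Build rate = 1986 * 0.086 * 0.098 = 16.738008 mm^3/s
SE = 221 / 16.738008 = 13.2035 J/mm^3


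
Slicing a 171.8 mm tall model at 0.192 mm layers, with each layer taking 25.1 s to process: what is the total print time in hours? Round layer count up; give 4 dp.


Layers = ceil(171.8/0.192) = 895
t = 895 * 25.1 / 3600 = 6.2401 hrs


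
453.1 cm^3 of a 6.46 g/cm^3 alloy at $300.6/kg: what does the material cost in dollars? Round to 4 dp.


Mass = 453.1*6.46/1000 = 2.927026 kg
Cost = 2.927026 * 300.6 = 879.864 $


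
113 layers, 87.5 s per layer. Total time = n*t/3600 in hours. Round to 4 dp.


t = 113 * 87.5 / 3600 = 2.7465 hrs


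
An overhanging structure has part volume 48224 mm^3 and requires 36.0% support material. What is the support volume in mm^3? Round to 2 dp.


V_support = 48224 * 0.36 = 17360.64 mm^3


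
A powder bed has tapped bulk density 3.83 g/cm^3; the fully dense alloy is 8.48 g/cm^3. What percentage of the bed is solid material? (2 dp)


Packing = (3.83/8.48)*100 = 45.17 %


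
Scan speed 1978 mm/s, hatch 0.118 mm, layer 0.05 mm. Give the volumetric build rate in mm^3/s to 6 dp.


Rate = 1978 * 0.118 * 0.05 = 11.6702 mm^3/s


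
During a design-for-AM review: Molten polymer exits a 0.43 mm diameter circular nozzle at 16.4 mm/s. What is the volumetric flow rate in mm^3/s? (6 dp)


A = pi*(0.43/2)^2 = 0.14522012 mm^2
Q = 0.14522012 * 16.4 = 2.38161 mm^3/s


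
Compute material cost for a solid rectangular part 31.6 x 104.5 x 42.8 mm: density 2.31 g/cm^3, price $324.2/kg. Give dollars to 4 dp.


V = 31.6 * 104.5 * 42.8 = 141334.16 mm^3 = 141.33416 cm^3
Mass = 141.33416 * 2.31 / 1000 = 0.32648191 kg
Cost = 0.32648191 * 324.2 = 105.8454 $


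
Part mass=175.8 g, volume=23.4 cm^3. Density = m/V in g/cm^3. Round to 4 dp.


rho = 175.8 / 23.4 = 7.5128 g/cm^3


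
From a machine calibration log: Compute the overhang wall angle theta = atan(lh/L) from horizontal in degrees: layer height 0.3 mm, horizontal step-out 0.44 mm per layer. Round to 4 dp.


angle = atan(0.3/0.44) = 34.2869 degrees


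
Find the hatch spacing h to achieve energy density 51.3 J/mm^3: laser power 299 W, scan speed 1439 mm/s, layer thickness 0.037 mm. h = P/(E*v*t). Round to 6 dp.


h = 299 / (51.3*1439*0.037) = 0.109469 mm


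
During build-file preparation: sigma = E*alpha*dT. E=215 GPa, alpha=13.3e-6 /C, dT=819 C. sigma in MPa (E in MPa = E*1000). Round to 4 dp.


sigma = 215*1000 * 13.3e-6 * 819 = 2341.9305 MPa


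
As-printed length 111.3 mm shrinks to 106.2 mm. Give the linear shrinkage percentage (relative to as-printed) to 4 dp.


Shrinkage = ((111.3-106.2)/111.3)*100 = 4.5822 %


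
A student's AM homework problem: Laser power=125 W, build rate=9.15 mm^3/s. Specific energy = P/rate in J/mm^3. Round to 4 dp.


SE = 125 / 9.15 = 13.6612 J/mm^3


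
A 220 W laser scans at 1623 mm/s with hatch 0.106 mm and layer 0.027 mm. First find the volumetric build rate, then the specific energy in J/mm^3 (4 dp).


Build rate = 1623 * 0.106 * 0.027 = 4.645026 mm^3/s
SE = 220 / 4.645026 = 47.3625 J/mm^3


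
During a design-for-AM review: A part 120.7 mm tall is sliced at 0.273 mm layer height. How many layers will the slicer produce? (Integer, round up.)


Layers = ceil(120.7/0.273) = 443


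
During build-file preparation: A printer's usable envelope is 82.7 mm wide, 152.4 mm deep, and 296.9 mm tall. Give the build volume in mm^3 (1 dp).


V = 82.7 * 152.4 * 296.9 = 3741973.2 mm^3


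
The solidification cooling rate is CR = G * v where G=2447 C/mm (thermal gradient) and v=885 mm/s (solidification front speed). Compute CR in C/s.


CR = 2447 * 885 = 2165595 C/s


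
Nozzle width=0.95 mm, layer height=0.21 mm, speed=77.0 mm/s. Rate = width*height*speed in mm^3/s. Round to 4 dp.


Rate = 0.95 * 0.21 * 77.0 = 15.3615 mm^3/s


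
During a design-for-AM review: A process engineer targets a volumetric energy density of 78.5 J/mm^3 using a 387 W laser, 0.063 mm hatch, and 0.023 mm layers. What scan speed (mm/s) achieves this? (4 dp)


v = 387 / (78.5*0.063*0.023) = 3402.3025 mm/s


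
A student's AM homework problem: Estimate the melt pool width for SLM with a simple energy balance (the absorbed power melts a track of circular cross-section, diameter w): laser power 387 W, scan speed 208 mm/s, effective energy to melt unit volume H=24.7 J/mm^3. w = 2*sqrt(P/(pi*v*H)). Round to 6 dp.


w = 2*sqrt(387/(pi*208*24.7)) = 0.309692 mm


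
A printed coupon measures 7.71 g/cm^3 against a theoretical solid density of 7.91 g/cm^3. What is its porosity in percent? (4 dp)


Porosity = (1-7.71/7.91)*100 = 2.5284 %


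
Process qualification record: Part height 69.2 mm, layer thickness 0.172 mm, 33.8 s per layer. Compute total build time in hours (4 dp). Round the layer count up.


Layers = ceil(69.2/0.172) = 403
t = 403 * 33.8 / 3600 = 3.7837 hrs


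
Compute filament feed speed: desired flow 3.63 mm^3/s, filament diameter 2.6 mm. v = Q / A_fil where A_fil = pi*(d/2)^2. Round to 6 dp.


A = pi*(2.6/2)^2 = 5.309292
v = 3.63 / 5.309292 = 0.683707 mm/s


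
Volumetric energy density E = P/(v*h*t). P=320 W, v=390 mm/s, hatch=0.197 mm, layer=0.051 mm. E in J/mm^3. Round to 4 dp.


E = 320 / (390*0.197*0.051) = 81.6674 J/mm^3


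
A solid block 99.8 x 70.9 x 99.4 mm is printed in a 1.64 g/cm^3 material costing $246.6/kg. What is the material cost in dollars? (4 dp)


V = 99.8 * 70.9 * 99.4 = 703336.508 mm^3 = 703.336508 cm^3
Mass = 703.336508 * 1.64 / 1000 = 1.15347187 kg
Cost = 1.15347187 * 246.6 = 284.4462 $


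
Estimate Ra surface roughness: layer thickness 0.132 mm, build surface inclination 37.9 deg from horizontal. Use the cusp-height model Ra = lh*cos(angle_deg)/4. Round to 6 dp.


Ra = 0.132 * cos(37.9) / 4 = 0.02604 mm


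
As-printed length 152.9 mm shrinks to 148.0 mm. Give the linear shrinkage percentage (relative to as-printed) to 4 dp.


Shrinkage = ((152.9-148.0)/152.9)*100 = 3.2047 %


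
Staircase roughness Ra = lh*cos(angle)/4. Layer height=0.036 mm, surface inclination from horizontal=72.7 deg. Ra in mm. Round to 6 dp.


Ra = 0.036 * cos(72.7) / 4 = 0.002676 mm


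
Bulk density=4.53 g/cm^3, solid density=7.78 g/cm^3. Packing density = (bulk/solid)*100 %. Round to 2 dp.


Packing = (4.53/7.78)*100 = 58.23 %


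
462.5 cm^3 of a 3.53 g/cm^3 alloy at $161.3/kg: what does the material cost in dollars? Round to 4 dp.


Mass = 462.5*3.53/1000 = 1.632625 kg
Cost = 1.632625 * 161.3 = 263.3424 $


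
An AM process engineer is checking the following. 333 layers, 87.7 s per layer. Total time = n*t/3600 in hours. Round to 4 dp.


t = 333 * 87.7 / 3600 = 8.1123 hrs


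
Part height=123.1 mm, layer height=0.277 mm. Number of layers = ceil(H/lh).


Layers = ceil(123.1/0.277) = 445


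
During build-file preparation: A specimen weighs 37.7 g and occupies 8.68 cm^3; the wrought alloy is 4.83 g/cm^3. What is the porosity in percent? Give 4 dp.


rho_part = 37.7 / 8.68 = 4.34331797 g/cm^3
Porosity = (1 - 4.34331797/4.83)*100 = 10.0762 %


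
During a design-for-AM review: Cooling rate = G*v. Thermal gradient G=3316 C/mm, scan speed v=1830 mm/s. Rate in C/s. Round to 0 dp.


CR = 3316 * 1830 = 6068280 C/s


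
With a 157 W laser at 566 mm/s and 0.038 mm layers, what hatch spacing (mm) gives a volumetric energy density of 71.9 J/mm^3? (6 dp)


h = 157 / (71.9*566*0.038) = 0.101524 mm


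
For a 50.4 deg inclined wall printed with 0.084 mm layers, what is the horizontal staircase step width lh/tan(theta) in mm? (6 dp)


step = 0.084 / tan(50.4) = 0.069491 mm


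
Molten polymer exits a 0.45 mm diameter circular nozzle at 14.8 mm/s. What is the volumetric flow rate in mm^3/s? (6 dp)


A = pi*(0.45/2)^2 = 0.15904313 mm^2
Q = 0.15904313 * 14.8 = 2.353838 mm^3/s


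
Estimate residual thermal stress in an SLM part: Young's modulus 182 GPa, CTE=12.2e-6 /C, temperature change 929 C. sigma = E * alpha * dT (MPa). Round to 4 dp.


sigma = 182*1000 * 12.2e-6 * 929 = 2062.7516 MPa


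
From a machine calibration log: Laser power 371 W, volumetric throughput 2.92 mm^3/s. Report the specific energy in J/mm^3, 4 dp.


SE = 371 / 2.92 = 127.0548 J/mm^3


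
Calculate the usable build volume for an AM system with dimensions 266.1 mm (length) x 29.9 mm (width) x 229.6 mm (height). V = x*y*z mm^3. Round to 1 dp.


V = 266.1 * 29.9 * 229.6 = 1826787.1 mm^3


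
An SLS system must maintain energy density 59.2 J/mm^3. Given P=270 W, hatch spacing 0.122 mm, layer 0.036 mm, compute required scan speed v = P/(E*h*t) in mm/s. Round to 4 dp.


v = 270 / (59.2*0.122*0.036) = 1038.436 mm/s


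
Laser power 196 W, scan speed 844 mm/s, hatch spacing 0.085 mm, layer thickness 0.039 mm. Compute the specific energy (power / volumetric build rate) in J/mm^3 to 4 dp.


Build rate = 844 * 0.085 * 0.039 = 2.79786 mm^3/s
SE = 196 / 2.79786 = 70.0535 J/mm^3


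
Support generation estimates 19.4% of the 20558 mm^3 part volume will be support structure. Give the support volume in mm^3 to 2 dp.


V_support = 20558 * 0.194 = 3988.25 mm^3


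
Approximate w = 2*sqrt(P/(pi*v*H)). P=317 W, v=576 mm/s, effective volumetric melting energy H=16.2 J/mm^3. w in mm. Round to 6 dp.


w = 2*sqrt(317/(pi*576*16.2)) = 0.207977 mm


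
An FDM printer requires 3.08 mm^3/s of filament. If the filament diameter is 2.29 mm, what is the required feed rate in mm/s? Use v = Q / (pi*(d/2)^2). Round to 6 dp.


A = pi*(2.29/2)^2 = 4.118707
v = 3.08 / 4.118707 = 0.747808 mm/s


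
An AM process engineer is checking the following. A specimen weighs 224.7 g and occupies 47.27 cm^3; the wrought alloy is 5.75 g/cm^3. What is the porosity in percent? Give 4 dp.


rho_part = 224.7 / 47.27 = 4.75354347 g/cm^3
Porosity = (1 - 4.75354347/5.75)*100 = 17.3297 %


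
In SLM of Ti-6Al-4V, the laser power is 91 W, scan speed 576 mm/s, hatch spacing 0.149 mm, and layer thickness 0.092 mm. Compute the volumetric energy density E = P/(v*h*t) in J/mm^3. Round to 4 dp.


E = 91 / (576*0.149*0.092) = 11.5251 J/mm^3


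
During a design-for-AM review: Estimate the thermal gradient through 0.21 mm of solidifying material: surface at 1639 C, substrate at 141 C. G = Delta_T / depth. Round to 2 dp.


G = (1639-141)/0.21 = 7133.33 C/mm


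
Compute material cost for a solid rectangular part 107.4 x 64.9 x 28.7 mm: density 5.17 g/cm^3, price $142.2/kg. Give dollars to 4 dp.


V = 107.4 * 64.9 * 28.7 = 200046.462 mm^3 = 200.046462 cm^3
Mass = 200.046462 * 5.17 / 1000 = 1.03424021 kg
Cost = 1.03424021 * 142.2 = 147.069 $


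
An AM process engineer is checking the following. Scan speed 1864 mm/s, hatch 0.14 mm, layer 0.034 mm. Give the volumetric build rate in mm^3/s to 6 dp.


Rate = 1864 * 0.14 * 0.034 = 8.87264 mm^3/s


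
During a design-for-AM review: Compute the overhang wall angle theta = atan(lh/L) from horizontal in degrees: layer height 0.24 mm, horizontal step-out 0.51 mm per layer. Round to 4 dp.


angle = atan(0.24/0.51) = 25.2011 degrees


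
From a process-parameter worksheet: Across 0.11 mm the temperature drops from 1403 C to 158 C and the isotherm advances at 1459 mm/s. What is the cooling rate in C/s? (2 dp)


G = (1403-158)/0.11 = 11318.18181818 C/mm
CR = 11318.18181818 * 1459 = 16513227.27 C/s


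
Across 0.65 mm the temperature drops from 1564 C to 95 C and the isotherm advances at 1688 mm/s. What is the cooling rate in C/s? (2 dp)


G = (1564-95)/0.65 = 2260.0 C/mm
CR = 2260.0 * 1688 = 3814880.0 C/s


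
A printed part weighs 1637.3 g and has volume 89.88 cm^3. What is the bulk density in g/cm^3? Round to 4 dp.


rho = 1637.3 / 89.88 = 18.2165 g/cm^3


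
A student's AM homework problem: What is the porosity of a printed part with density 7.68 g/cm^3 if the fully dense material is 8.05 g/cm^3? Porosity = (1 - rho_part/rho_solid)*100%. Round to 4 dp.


Porosity = (1-7.68/8.05)*100 = 4.5963 %


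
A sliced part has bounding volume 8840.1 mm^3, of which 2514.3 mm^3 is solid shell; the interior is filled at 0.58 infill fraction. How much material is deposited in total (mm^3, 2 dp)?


V_infill = (8840.1 - 2514.3) * 0.58 = 3668.96
V_total = 2514.3 + 3668.96 = 6183.26 mm^3


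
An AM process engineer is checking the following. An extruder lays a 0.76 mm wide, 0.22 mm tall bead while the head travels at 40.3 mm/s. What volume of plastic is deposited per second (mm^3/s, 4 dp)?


Rate = 0.76 * 0.22 * 40.3 = 6.7382 mm^3/s


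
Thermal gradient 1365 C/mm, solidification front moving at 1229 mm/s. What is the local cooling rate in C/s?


CR = 1365 * 1229 = 1677585 C/s


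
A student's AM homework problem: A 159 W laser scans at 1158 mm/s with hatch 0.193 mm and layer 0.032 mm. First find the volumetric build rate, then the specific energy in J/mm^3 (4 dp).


Build rate = 1158 * 0.193 * 0.032 = 7.151808 mm^3/s
SE = 159 / 7.151808 = 22.2321 J/mm^3


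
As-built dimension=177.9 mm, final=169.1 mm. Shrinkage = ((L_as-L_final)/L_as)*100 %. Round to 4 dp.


Shrinkage = ((177.9-169.1)/177.9)*100 = 4.9466 %


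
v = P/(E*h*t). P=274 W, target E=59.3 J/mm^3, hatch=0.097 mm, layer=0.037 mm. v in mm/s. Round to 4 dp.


v = 274 / (59.3*0.097*0.037) = 1287.4264 mm/s


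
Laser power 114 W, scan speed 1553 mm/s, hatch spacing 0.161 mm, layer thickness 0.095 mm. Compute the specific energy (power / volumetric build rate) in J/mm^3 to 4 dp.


Build rate = 1553 * 0.161 * 0.095 = 23.753135 mm^3/s
SE = 114 / 23.753135 = 4.7994 J/mm^3


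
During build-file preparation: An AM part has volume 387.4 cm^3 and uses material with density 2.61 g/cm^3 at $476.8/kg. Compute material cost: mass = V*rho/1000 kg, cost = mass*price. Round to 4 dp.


Mass = 387.4*2.61/1000 = 1.011114 kg
Cost = 1.011114 * 476.8 = 482.0992 $


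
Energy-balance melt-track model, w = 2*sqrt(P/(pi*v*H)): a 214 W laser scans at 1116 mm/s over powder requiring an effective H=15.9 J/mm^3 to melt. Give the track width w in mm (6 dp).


w = 2*sqrt(214/(pi*1116*15.9)) = 0.123917 mm


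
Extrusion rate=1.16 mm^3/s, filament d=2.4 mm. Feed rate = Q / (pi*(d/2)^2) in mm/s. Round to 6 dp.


A = pi*(2.4/2)^2 = 4.523893
v = 1.16 / 4.523893 = 0.256416 mm/s


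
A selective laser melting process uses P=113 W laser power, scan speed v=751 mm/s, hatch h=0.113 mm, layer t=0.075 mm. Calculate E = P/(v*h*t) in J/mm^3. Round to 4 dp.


E = 113 / (751*0.113*0.075) = 17.7541 J/mm^3


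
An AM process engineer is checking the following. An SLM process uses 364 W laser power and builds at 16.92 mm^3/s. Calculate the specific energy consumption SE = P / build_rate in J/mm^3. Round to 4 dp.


SE = 364 / 16.92 = 21.513 J/mm^3


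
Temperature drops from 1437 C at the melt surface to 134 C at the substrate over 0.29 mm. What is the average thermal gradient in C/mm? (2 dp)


G = (1437-134)/0.29 = 4493.1 C/mm


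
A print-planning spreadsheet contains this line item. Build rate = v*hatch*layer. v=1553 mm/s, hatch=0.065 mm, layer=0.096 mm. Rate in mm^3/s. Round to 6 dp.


Rate = 1553 * 0.065 * 0.096 = 9.69072 mm^3/s


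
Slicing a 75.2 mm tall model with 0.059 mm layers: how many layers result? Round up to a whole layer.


Layers = ceil(75.2/0.059) = 1275


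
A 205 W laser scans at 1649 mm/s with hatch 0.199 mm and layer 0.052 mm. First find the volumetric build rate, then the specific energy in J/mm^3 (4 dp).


Build rate = 1649 * 0.199 * 0.052 = 17.063852 mm^3/s
SE = 205 / 17.063852 = 12.0137 J/mm^3


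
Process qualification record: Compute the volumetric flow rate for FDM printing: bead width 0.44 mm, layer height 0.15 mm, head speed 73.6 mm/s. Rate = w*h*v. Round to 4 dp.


Rate = 0.44 * 0.15 * 73.6 = 4.8576 mm^3/s


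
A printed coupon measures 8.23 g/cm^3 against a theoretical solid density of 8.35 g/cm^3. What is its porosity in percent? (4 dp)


Porosity = (1-8.23/8.35)*100 = 1.4371 %


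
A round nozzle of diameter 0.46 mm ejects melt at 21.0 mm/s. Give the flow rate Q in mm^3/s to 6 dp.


A = pi*(0.46/2)^2 = 0.16619025 mm^2
Q = 0.16619025 * 21.0 = 3.489995 mm^3/s


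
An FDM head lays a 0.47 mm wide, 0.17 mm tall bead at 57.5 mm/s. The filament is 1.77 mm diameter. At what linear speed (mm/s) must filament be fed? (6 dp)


Q = 0.47 * 0.17 * 57.5 = 4.59425 mm^3/s
A_fil = pi*(1.77/2)^2 = 2.46057391 mm^2
v_feed = 4.59425 / 2.46057391 = 1.867146 mm/s


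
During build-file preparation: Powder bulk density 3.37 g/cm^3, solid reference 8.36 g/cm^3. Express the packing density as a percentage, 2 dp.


Packing = (3.37/8.36)*100 = 40.31 %


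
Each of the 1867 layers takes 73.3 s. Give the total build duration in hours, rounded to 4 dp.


t = 1867 * 73.3 / 3600 = 38.0142 hrs


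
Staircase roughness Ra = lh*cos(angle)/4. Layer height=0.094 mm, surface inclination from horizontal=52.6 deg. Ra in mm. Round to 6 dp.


Ra = 0.094 * cos(52.6) / 4 = 0.014273 mm


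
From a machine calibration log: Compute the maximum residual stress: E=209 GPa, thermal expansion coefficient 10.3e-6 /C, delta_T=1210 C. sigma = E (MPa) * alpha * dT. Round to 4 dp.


sigma = 209*1000 * 10.3e-6 * 1210 = 2604.767 MPa


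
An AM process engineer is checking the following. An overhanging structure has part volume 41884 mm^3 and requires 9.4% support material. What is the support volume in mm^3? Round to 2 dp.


V_support = 41884 * 0.094 = 3937.1 mm^3


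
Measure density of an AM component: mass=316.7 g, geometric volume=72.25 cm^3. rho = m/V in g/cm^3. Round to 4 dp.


rho = 316.7 / 72.25 = 4.3834 g/cm^3


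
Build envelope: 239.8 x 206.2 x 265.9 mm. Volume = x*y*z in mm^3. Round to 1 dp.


V = 239.8 * 206.2 * 265.9 = 13147893.5 mm^3


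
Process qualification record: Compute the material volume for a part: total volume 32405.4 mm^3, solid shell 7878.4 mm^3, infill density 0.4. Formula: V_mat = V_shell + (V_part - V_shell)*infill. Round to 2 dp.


V_infill = (32405.4 - 7878.4) * 0.4 = 9810.8
V_total = 7878.4 + 9810.8 = 17689.2 mm^3


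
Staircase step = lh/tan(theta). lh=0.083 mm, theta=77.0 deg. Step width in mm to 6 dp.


step = 0.083 / tan(77.0) = 0.019162 mm


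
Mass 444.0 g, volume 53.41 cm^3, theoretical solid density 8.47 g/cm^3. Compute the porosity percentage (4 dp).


rho_part = 444.0 / 53.41 = 8.31304999 g/cm^3
Porosity = (1 - 8.31304999/8.47)*100 = 1.853 %


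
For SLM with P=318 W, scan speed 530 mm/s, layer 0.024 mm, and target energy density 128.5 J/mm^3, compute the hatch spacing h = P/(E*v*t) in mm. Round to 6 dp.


h = 318 / (128.5*530*0.024) = 0.194553 mm


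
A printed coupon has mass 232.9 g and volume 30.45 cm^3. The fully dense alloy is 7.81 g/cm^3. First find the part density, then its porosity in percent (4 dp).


rho_part = 232.9 / 30.45 = 7.64860427 g/cm^3
Porosity = (1 - 7.64860427/7.81)*100 = 2.0665 %


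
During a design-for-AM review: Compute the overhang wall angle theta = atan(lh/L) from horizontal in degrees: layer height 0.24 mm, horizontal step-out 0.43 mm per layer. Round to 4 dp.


angle = atan(0.24/0.43) = 29.1676 degrees


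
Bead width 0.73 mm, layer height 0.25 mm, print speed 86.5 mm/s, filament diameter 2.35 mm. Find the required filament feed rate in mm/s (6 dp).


Q = 0.73 * 0.25 * 86.5 = 15.78625 mm^3/s
A_fil = pi*(2.35/2)^2 = 4.33736136 mm^2
v_feed = 15.78625 / 4.33736136 = 3.639598 mm/s


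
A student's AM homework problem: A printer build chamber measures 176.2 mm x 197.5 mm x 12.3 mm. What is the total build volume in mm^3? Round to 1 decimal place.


V = 176.2 * 197.5 * 12.3 = 428033.9 mm^3


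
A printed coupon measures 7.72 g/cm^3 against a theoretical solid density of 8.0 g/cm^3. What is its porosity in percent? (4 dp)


Porosity = (1-7.72/8.0)*100 = 3.5 %


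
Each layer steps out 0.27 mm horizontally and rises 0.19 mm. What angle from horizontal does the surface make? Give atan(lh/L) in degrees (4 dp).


angle = atan(0.19/0.27) = 35.1342 degrees


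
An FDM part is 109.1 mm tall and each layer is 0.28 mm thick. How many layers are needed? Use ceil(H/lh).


Layers = ceil(109.1/0.28) = 390


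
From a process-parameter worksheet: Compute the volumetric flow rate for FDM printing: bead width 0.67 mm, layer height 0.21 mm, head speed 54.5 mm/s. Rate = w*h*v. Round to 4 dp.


Rate = 0.67 * 0.21 * 54.5 = 7.6682 mm^3/s


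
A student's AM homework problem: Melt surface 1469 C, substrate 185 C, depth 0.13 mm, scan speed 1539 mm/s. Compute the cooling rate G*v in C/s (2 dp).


G = (1469-185)/0.13 = 9876.92307692 C/mm
CR = 9876.92307692 * 1539 = 15200584.62 C/s


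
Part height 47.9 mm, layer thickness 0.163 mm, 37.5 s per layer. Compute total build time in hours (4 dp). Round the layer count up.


Layers = ceil(47.9/0.163) = 294
t = 294 * 37.5 / 3600 = 3.0625 hrs


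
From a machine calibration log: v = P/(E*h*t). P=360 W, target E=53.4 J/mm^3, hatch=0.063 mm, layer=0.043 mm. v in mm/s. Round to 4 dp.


v = 360 / (53.4*0.063*0.043) = 2488.5836 mm/s


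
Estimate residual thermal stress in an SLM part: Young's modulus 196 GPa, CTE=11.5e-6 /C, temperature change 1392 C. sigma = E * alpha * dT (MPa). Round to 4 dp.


sigma = 196*1000 * 11.5e-6 * 1392 = 3137.568 MPa


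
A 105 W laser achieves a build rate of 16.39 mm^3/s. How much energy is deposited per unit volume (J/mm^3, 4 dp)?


SE = 105 / 16.39 = 6.4063 J/mm^3


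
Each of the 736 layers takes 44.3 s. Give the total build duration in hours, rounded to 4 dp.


t = 736 * 44.3 / 3600 = 9.0569 hrs


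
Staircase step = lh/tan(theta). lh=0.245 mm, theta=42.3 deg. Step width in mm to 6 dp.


step = 0.245 / tan(42.3) = 0.269251 mm


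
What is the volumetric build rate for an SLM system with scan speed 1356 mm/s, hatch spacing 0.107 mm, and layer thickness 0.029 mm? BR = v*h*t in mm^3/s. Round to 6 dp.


Rate = 1356 * 0.107 * 0.029 = 4.207668 mm^3/s


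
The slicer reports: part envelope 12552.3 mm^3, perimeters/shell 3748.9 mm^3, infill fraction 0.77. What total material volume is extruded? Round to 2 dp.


V_infill = (12552.3 - 3748.9) * 0.77 = 6778.62
V_total = 3748.9 + 6778.62 = 10527.52 mm^3


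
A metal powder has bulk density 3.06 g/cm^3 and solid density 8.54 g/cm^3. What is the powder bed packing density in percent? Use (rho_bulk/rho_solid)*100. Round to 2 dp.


Packing = (3.06/8.54)*100 = 35.83 %


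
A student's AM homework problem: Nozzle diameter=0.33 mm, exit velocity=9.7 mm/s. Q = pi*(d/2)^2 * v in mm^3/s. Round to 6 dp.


A = pi*(0.33/2)^2 = 0.08552986 mm^2
Q = 0.08552986 * 9.7 = 0.82964 mm^3/s


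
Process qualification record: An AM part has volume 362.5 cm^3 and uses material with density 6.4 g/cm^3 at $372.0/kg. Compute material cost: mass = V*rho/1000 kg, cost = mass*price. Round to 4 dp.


Mass = 362.5*6.4/1000 = 2.32 kg
Cost = 2.32 * 372.0 = 863.04 $


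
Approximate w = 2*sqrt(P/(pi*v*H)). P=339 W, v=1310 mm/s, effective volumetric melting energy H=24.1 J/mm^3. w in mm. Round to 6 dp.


w = 2*sqrt(339/(pi*1310*24.1)) = 0.116926 mm


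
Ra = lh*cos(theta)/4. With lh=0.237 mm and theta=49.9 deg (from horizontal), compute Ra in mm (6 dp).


Ra = 0.237 * cos(49.9) / 4 = 0.038164 mm


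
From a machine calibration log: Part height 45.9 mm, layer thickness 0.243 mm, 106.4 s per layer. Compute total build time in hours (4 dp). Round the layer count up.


Layers = ceil(45.9/0.243) = 189
t = 189 * 106.4 / 3600 = 5.586 hrs


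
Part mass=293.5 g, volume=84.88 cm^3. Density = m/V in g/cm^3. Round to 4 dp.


rho = 293.5 / 84.88 = 3.4578 g/cm^3


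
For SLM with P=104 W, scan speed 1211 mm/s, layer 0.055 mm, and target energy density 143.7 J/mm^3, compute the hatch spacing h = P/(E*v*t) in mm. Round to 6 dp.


h = 104 / (143.7*1211*0.055) = 0.010866 mm


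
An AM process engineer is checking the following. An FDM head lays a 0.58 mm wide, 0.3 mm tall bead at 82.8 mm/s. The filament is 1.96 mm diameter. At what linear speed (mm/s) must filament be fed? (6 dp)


Q = 0.58 * 0.3 * 82.8 = 14.4072 mm^3/s
A_fil = pi*(1.96/2)^2 = 3.01718558 mm^2
v_feed = 14.4072 / 3.01718558 = 4.775046 mm/s


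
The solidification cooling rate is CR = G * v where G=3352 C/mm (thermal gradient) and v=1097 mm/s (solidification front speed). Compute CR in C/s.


CR = 3352 * 1097 = 3677144 C/s


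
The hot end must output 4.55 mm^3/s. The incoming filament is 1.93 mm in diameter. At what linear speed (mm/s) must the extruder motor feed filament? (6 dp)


A = pi*(1.93/2)^2 = 2.92553
v = 4.55 / 2.92553 = 1.555274 mm/s
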